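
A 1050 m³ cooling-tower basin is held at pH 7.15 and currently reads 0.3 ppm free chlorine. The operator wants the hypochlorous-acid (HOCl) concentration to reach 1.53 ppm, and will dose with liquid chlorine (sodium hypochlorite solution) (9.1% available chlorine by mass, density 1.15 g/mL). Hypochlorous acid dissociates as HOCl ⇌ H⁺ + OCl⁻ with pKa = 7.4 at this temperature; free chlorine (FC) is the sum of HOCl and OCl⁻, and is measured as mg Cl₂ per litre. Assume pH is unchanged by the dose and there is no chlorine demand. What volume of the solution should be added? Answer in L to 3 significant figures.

21.0 L

Volume: 1050 m³ = 1,050,000 L.
[OCl⁻]/[HOCl] = 10^(pH − pKa) = 10^(7.15 − 7.4) = 0.5623; fraction as HOCl = 1/(1 + 0.5623) = 0.6401.
Free chlorine required for 1.53 ppm HOCl: 1.53 / 0.6401 = 2.39 ppm.
FC to add: 2.39 − 0.3 = 2.09 mg/L as Cl₂.
Cl₂ equivalent: 2.09 mg/L × 1,050,000 L = 2195 g.
Product at 9.1% available Cl: 2195 / 0.091 = 24,120 g.
Volume: 24,120 g ÷ 1.15 g/mL = 20,970 mL.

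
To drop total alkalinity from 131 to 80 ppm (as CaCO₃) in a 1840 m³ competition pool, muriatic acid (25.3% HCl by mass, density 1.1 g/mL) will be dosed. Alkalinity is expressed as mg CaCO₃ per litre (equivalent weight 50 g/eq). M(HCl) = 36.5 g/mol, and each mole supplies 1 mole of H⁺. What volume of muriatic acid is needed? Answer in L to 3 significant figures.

246 L

Volume: 1840 m³ = 1,840,000 L.
Alkalinity to neutralize: (131 − 80) = 51 mg/L as CaCO₃ × 1,840,000 L = 93,840 g as CaCO₃.
Equivalents of H⁺ required: 93,840 ÷ 50 g/eq = 1877 eq = 1877 mol HCl.
Mass of HCl: 1877 × 36.5 = 68,500 g.
Mass of 25.3% solution: 68,500 / 0.253 = 270,800 g.
Volume: 270,800 g ÷ 1.1 g/mL = 246,100 mL.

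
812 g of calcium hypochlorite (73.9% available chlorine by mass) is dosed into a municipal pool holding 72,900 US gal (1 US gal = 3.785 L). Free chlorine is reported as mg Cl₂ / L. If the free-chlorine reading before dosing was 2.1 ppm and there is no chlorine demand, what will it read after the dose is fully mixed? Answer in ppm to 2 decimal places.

Volume: 72,900 US gal × 3.785 L/gal = 275,926 L.
Available chlorine delivered: 812 g × 0.739 = 600.1 g as Cl₂.
Concentration rise: 600.1 g / 275,926 L = 2.175 mg/L = 2.17 ppm.
Final FC: 2.1 + 2.17 = 4.27 ppm.

4.27 ppm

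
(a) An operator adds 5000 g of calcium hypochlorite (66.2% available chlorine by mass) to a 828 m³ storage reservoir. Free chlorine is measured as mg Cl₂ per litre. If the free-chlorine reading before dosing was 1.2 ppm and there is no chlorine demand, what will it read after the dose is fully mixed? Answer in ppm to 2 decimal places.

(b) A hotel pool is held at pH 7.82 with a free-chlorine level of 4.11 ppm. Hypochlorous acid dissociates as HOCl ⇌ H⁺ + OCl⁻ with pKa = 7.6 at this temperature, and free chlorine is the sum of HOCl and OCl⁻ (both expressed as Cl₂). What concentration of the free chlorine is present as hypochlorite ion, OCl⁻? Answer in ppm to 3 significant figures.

(a) 5.20 ppm; (b) 2.56 ppm

(a) Volume: 828 m³ = 828,000 L.
(a) Available chlorine delivered: 5000 g × 0.662 = 3310 g as Cl₂.
(a) Concentration rise: 3310 g / 828,000 L = 3.998 mg/L = 4.00 ppm.
(a) Final FC: 1.2 + 4.00 = 5.20 ppm.

(b) [OCl⁻]/[HOCl] = 10^(pH − pKa) = 10^(7.82 − 7.6) = 10^0.22 = 1.66.
(b) Fraction as HOCl = 1 / (1 + 1.66) = 0.376.
(b) OCl⁻ = (1 − 0.376) × 4.11 ppm = 2.565 ppm.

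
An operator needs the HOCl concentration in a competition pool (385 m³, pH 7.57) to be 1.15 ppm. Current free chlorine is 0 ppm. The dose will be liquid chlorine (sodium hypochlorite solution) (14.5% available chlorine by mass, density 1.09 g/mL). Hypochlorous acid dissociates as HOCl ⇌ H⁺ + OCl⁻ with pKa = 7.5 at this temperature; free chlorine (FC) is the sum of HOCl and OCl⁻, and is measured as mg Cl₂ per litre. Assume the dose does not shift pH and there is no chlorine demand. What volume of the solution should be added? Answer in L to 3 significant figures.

6.09 L

Volume: 385 m³ = 385,000 L.
[OCl⁻]/[HOCl] = 10^(pH − pKa) = 10^(7.57 − 7.5) = 1.175; fraction as HOCl = 1/(1 + 1.175) = 0.4598.
Free chlorine required for 1.15 ppm HOCl: 1.15 / 0.4598 = 2.501 ppm.
FC to add: 2.501 − 0 = 2.501 mg/L as Cl₂.
Cl₂ equivalent: 2.501 mg/L × 385,000 L = 962.9 g.
Product at 14.5% available Cl: 962.9 / 0.145 = 6641 g.
Volume: 6641 g ÷ 1.09 g/mL = 6093 mL.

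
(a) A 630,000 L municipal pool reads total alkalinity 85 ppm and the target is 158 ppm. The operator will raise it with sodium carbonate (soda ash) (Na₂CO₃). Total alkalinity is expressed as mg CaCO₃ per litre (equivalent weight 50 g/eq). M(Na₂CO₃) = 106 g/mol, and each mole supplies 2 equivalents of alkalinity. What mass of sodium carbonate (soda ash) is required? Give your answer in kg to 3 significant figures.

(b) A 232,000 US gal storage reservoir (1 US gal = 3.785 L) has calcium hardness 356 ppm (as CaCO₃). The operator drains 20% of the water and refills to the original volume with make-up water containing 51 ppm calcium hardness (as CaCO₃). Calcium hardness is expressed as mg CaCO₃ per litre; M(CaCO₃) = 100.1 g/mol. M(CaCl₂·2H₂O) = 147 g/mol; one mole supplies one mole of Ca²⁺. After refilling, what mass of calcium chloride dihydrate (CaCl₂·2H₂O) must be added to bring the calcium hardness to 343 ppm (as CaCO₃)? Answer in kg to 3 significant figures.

(a) Alkalinity to add: (158 − 85) = 73 mg/L as CaCO₃ × 630,000 L = 45,990 g as CaCO₃.
(a) Equivalents: 45,990 g ÷ 50 g/eq = 919.8 eq.
(a) Each mole of Na₂CO₃ supplies 2 eq, so 919.8 / 2 = 459.9 mol.
(a) Mass: 459.9 mol × 106 g/mol = 48,750 g.

(b) Volume: 232,000 US gal × 3.785 L/gal = 878,120 L.
(b) After draining 20% and refilling: 356 × 0.80 + 51 × 0.20 = 295 ppm.
(b) Deficit to target: 343 − 295 = 48 mg/L.
(b) As CaCO₃: 48 mg/L × 878,120 L = 42,150 g; ÷ 100.1 = 421.1 mol Ca²⁺.
(b) Mass: 421.1 × 147 = 61,900 g.

(a) 48.7 kg; (b) 61.9 kg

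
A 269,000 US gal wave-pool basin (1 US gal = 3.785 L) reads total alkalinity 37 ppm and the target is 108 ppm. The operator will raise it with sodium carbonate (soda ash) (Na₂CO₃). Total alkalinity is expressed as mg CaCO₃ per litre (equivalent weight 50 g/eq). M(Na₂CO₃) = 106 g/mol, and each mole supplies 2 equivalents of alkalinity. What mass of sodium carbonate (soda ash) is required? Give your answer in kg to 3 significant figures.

Volume: 269,000 US gal × 3.785 L/gal = 1,018,165 L.
Alkalinity to add: (108 − 37) = 71 mg/L as CaCO₃ × 1,018,165 L = 72,290 g as CaCO₃.
Equivalents: 72,290 g ÷ 50 g/eq = 1446 eq.
Each mole of Na₂CO₃ supplies 2 eq, so 1446 / 2 = 722.9 mol.
Mass: 722.9 mol × 106 g/mol = 76,630 g.

76.6 kg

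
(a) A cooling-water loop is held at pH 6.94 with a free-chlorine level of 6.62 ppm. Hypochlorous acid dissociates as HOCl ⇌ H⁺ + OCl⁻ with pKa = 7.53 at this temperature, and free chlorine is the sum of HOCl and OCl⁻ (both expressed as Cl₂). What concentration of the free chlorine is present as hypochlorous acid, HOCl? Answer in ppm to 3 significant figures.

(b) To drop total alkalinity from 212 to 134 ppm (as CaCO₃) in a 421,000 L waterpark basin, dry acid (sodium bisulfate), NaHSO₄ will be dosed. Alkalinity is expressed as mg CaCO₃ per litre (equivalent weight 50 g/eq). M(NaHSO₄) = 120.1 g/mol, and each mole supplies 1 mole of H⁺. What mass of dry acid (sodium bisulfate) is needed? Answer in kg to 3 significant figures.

(a) [OCl⁻]/[HOCl] = 10^(pH − pKa) = 10^(6.94 − 7.53) = 10^-0.59 = 0.257.
(a) Fraction as HOCl = 1 / (1 + 0.257) = 0.7955.
(a) HOCl = 0.7955 × 6.62 ppm = 5.266 ppm.

(b) Alkalinity to neutralize: (212 − 134) = 78 mg/L as CaCO₃ × 421,000 L = 32,840 g as CaCO₃.
(b) Equivalents of H⁺ required: 32,840 ÷ 50 g/eq = 656.8 eq = 656.8 mol NaHSO₄.
(b) Mass of NaHSO₄: 656.8 × 120.1 = 78,880 g.

(a) 5.27 ppm; (b) 78.9 kg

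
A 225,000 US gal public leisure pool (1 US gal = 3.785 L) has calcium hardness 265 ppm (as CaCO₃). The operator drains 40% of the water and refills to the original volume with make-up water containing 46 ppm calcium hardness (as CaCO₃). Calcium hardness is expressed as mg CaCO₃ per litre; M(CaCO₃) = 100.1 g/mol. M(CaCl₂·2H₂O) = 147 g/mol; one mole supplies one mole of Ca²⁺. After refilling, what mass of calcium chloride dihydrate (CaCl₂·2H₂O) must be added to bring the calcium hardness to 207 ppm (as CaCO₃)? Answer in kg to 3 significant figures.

37.0 kg

Volume: 225,000 US gal × 3.785 L/gal = 851,625 L.
After draining 40% and refilling: 265 × 0.60 + 46 × 0.40 = 177.4 ppm.
Deficit to target: 207 − 177.4 = 29.6 mg/L.
As CaCO₃: 29.6 mg/L × 851,625 L = 25,210 g; ÷ 100.1 = 251.8 mol Ca²⁺.
Mass: 251.8 × 147 = 37,020 g.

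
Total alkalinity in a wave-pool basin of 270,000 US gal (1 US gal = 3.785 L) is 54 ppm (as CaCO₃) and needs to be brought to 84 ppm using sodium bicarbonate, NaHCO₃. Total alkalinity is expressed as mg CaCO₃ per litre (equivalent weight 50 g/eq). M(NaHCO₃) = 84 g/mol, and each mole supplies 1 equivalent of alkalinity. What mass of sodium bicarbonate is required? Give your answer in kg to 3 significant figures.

51.5 kg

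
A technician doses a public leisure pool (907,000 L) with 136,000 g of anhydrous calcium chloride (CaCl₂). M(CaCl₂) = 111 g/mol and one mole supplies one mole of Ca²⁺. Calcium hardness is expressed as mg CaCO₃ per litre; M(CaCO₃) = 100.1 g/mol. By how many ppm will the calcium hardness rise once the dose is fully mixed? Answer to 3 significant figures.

Moles of Ca²⁺: 136,000 g ÷ 111 g/mol = 1225 mol.
As CaCO₃: 1225 mol × 100.1 g/mol = 122,600 g.
Rise: 122,600 g / 907,000 L × 1000 = 135.2 mg/L.

135 ppm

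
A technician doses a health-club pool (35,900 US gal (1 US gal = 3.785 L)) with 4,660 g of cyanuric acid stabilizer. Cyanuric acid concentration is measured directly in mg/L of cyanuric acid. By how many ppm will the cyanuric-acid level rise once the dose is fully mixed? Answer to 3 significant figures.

Volume: 35,900 US gal × 3.785 L/gal = 135,882 L.
Rise: 4,660 g / 135,882 L × 1000 = 34.29 mg/L.

34.3 ppm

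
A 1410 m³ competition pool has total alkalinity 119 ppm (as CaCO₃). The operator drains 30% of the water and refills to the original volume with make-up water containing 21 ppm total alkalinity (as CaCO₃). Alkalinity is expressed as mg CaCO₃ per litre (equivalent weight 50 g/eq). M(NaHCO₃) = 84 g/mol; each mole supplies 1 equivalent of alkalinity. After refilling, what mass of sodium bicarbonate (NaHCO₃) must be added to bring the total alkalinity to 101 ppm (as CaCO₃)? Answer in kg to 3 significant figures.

27.0 kg

Volume: 1410 m³ = 1,410,000 L.
After draining 30% and refilling: 119 × 0.70 + 21 × 0.30 = 89.6 ppm.
Deficit to target: 101 − 89.6 = 11.4 mg/L.
As CaCO₃: 11.4 mg/L × 1,410,000 L = 16,070 g; ÷ 50 g/eq ÷ 1 = 321.5 mol NaHCO₃.
Mass: 321.5 × 84 = 27,000 g.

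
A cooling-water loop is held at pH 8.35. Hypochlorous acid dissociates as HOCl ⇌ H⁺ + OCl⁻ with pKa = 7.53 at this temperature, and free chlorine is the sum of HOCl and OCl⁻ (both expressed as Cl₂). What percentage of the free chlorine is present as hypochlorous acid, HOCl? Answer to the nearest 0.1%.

[OCl⁻]/[HOCl] = 10^(pH − pKa) = 10^(8.35 − 7.53) = 10^0.82 = 6.607.
Fraction as HOCl = 1 / (1 + 6.607) = 0.1315.

13.1%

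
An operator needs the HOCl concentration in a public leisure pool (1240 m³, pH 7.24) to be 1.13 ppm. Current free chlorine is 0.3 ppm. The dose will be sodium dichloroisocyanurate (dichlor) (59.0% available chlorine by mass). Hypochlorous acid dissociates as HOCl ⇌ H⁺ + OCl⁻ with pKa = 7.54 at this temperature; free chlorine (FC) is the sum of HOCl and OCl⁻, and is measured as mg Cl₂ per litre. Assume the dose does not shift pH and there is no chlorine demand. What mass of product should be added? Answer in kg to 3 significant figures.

Volume: 1240 m³ = 1,240,000 L.
[OCl⁻]/[HOCl] = 10^(pH − pKa) = 10^(7.24 − 7.54) = 0.5012; fraction as HOCl = 1/(1 + 0.5012) = 0.6661.
Free chlorine required for 1.13 ppm HOCl: 1.13 / 0.6661 = 1.696 ppm.
FC to add: 1.696 − 0.3 = 1.396 mg/L as Cl₂.
Cl₂ equivalent: 1.396 mg/L × 1,240,000 L = 1731 g.
Product at 59.0% available Cl: 1731 / 0.59 = 2935 g.

2.93 kg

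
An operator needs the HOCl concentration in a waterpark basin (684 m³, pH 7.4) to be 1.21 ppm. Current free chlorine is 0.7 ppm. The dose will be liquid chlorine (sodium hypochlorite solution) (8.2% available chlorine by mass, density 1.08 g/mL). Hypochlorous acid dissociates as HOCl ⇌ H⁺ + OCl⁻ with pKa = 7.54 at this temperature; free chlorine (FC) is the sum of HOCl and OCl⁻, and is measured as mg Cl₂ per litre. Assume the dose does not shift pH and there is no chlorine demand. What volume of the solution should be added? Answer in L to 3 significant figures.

Volume: 684 m³ = 684,000 L.
[OCl⁻]/[HOCl] = 10^(pH − pKa) = 10^(7.4 − 7.54) = 0.7244; fraction as HOCl = 1/(1 + 0.7244) = 0.5799.
Free chlorine required for 1.21 ppm HOCl: 1.21 / 0.5799 = 2.087 ppm.
FC to add: 2.087 − 0.7 = 1.387 mg/L as Cl₂.
Cl₂ equivalent: 1.387 mg/L × 684,000 L = 948.4 g.
Product at 8.2% available Cl: 948.4 / 0.082 = 11,570 g.
Volume: 11,570 g ÷ 1.08 g/mL = 10,710 mL.

10.7 L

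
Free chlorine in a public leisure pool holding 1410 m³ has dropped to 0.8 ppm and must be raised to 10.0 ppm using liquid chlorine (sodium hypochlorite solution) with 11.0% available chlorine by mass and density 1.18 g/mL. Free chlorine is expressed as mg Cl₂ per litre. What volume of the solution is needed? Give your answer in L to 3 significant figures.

Volume: 1410 m³ = 1,410,000 L.
Chlorine deficit: 10.0 − 0.8 = 9.2 ppm = 9.2 mg/L as Cl₂.
Cl₂ equivalent needed: 9.2 mg/L × 1,410,000 L = 12,970,000 mg = 12,970 g.
Product at 11.0% available chlorine: 12,970 / 0.11 = 117,900 g.
Volume at density 1.18 g/mL: 117,900 g ÷ 1.18 g/mL = 99,940 mL.

99.9 L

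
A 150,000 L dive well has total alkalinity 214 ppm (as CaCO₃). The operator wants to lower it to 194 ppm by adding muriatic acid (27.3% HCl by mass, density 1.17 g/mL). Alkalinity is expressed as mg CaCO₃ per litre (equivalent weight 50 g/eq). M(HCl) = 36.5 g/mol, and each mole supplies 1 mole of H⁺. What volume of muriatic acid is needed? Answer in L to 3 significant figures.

6.86 L

Alkalinity to neutralize: (214 − 194) = 20 mg/L as CaCO₃ × 150,000 L = 3000 g as CaCO₃.
Equivalents of H⁺ required: 3000 ÷ 50 g/eq = 60 eq = 60 mol HCl.
Mass of HCl: 60 × 36.5 = 2190 g.
Mass of 27.3% solution: 2190 / 0.273 = 8022 g.
Volume: 8022 g ÷ 1.17 g/mL = 6856 mL.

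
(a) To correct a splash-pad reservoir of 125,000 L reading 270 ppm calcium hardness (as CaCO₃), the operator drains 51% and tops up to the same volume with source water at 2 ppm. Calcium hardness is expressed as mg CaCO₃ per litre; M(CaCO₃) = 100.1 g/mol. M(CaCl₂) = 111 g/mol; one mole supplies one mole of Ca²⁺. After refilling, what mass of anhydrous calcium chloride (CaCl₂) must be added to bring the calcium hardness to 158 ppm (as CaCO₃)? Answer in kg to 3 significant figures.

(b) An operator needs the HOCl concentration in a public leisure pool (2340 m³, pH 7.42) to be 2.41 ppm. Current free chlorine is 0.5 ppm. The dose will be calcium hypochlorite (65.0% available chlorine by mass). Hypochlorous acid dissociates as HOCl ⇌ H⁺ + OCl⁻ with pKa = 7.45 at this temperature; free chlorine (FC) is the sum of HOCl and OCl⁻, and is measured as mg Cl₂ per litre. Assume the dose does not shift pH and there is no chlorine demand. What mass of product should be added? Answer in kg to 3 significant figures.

(a) After draining 51% and refilling: 270 × 0.49 + 2 × 0.51 = 133.32 ppm.
(a) Deficit to target: 158 − 133.32 = 24.68 mg/L.
(a) As CaCO₃: 24.68 mg/L × 125,000 L = 3085 g; ÷ 100.1 = 30.82 mol Ca²⁺.
(a) Mass: 30.82 × 111 = 3421 g.

(b) Volume: 2340 m³ = 2,340,000 L.
(b) [OCl⁻]/[HOCl] = 10^(pH − pKa) = 10^(7.42 − 7.45) = 0.9333; fraction as HOCl = 1/(1 + 0.9333) = 0.5173.
(b) Free chlorine required for 2.41 ppm HOCl: 2.41 / 0.5173 = 4.659 ppm.
(b) FC to add: 4.659 − 0.5 = 4.159 mg/L as Cl₂.
(b) Cl₂ equivalent: 4.159 mg/L × 2,340,000 L = 9732 g.
(b) Product at 65.0% available Cl: 9732 / 0.65 = 14,970 g.

(a) 3.42 kg; (b) 15.0 kg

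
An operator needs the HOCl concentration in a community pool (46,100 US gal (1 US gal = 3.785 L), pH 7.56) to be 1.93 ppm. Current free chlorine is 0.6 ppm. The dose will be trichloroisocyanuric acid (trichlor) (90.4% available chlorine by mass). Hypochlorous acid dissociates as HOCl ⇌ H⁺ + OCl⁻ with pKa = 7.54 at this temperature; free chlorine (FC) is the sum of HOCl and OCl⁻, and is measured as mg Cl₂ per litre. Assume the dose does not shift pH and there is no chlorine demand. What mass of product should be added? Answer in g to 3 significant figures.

Volume: 46,100 US gal × 3.785 L/gal = 174,488 L.
[OCl⁻]/[HOCl] = 10^(pH − pKa) = 10^(7.56 − 7.54) = 1.047; fraction as HOCl = 1/(1 + 1.047) = 0.4885.
Free chlorine required for 1.93 ppm HOCl: 1.93 / 0.4885 = 3.951 ppm.
FC to add: 3.951 − 0.6 = 3.351 mg/L as Cl₂.
Cl₂ equivalent: 3.351 mg/L × 174,488 L = 584.7 g.
Product at 90.4% available Cl: 584.7 / 0.904 = 646.8 g.

647 g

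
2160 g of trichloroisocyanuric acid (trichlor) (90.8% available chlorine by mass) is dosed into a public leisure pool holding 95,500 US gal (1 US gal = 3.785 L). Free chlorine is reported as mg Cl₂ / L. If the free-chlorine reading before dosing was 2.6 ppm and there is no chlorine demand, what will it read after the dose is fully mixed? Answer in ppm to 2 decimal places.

Volume: 95,500 US gal × 3.785 L/gal = 361,468 L.
Available chlorine delivered: 2160 g × 0.908 = 1961 g as Cl₂.
Concentration rise: 1961 g / 361,468 L = 5.426 mg/L = 5.43 ppm.
Final FC: 2.6 + 5.43 = 8.03 ppm.

8.03 ppm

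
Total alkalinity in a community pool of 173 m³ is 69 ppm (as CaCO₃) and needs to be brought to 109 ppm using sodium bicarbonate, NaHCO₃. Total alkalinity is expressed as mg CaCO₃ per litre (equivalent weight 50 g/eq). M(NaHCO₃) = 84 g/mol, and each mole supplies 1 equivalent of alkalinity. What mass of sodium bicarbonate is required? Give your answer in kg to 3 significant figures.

11.6 kg

Volume: 173 m³ = 173,000 L.
Alkalinity to add: (109 − 69) = 40 mg/L as CaCO₃ × 173,000 L = 6920 g as CaCO₃.
Equivalents: 6920 g ÷ 50 g/eq = 138.4 eq.
NaHCO₃ supplies 1 eq per mole → 138.4 mol.
Mass: 138.4 mol × 84 g/mol = 11,630 g.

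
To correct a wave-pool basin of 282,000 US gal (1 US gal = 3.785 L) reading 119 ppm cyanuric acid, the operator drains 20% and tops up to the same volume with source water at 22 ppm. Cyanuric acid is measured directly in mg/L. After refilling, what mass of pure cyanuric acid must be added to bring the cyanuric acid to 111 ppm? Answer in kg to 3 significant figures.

12.2 kg

Volume: 282,000 US gal × 3.785 L/gal = 1,067,370 L.
After draining 20% and refilling: 119 × 0.80 + 22 × 0.20 = 99.6 ppm.
Deficit to target: 111 − 99.6 = 11.4 mg/L.
Mass: 11.4 mg/L × 1,067,370 L = 12,170 g cyanuric acid.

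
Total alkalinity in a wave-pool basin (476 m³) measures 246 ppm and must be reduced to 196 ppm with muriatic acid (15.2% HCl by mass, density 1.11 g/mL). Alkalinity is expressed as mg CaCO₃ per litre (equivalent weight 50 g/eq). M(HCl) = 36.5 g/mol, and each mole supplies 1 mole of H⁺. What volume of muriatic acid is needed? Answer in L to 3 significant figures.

Volume: 476 m³ = 476,000 L.
Alkalinity to neutralize: (246 − 196) = 50 mg/L as CaCO₃ × 476,000 L = 23,800 g as CaCO₃.
Equivalents of H⁺ required: 23,800 ÷ 50 g/eq = 476 eq = 476 mol HCl.
Mass of HCl: 476 × 36.5 = 17,370 g.
Mass of 15.2% solution: 17,370 / 0.152 = 114,300 g.
Volume: 114,300 g ÷ 1.11 g/mL = 103,000 mL.

103 L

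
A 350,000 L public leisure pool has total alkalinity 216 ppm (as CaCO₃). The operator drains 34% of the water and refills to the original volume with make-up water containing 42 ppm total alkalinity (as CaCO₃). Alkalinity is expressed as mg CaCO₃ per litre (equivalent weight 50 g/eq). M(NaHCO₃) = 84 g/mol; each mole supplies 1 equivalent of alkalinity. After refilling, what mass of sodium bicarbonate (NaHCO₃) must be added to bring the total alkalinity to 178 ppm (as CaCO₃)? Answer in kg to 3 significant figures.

After draining 34% and refilling: 216 × 0.66 + 42 × 0.34 = 156.84 ppm.
Deficit to target: 178 − 156.84 = 21.16 mg/L.
As CaCO₃: 21.16 mg/L × 350,000 L = 7406 g; ÷ 50 g/eq ÷ 1 = 148.1 mol NaHCO₃.
Mass: 148.1 × 84 = 12,440 g.

12.4 kg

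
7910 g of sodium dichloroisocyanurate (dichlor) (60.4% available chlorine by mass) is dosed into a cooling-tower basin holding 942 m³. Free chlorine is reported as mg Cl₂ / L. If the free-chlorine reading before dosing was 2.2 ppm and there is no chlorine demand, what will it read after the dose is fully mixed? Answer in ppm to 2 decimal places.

7.27 ppm

Volume: 942 m³ = 942,000 L.
Available chlorine delivered: 7910 g × 0.604 = 4778 g as Cl₂.
Concentration rise: 4778 g / 942,000 L = 5.072 mg/L = 5.07 ppm.
Final FC: 2.2 + 5.07 = 7.27 ppm.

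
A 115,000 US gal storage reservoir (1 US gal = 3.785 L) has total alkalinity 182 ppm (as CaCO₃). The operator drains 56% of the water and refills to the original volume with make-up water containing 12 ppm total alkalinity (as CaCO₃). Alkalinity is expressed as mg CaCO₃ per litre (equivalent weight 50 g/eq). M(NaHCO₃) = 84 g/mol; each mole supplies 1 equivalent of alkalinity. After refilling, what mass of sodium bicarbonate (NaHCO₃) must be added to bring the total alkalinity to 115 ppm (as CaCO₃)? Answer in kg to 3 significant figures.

Volume: 115,000 US gal × 3.785 L/gal = 435,275 L.
After draining 56% and refilling: 182 × 0.44 + 12 × 0.56 = 86.8 ppm.
Deficit to target: 115 − 86.8 = 28.2 mg/L.
As CaCO₃: 28.2 mg/L × 435,275 L = 12,270 g; ÷ 50 g/eq ÷ 1 = 245.5 mol NaHCO₃.
Mass: 245.5 × 84 = 20,620 g.

20.6 kg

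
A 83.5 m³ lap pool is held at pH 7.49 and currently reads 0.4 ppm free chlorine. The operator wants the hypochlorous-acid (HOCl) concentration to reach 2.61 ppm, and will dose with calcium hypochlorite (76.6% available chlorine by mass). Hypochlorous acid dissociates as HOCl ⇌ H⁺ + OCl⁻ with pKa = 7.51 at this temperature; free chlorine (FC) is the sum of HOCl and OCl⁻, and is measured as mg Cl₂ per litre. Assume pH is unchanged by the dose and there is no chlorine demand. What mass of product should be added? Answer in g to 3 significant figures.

Volume: 83.5 m³ = 83,500 L.
[OCl⁻]/[HOCl] = 10^(pH − pKa) = 10^(7.49 − 7.51) = 0.955; fraction as HOCl = 1/(1 + 0.955) = 0.5115.
Free chlorine required for 2.61 ppm HOCl: 2.61 / 0.5115 = 5.103 ppm.
FC to add: 5.103 − 0.4 = 4.703 mg/L as Cl₂.
Cl₂ equivalent: 4.703 mg/L × 83,500 L = 392.7 g.
Product at 76.6% available Cl: 392.7 / 0.766 = 512.6 g.

513 g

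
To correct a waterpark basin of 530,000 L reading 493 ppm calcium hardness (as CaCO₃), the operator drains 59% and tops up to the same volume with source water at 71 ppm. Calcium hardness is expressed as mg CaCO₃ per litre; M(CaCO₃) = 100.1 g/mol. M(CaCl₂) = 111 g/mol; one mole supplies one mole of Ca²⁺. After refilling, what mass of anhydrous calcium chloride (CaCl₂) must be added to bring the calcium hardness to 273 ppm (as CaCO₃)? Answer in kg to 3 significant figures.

After draining 59% and refilling: 493 × 0.41 + 71 × 0.59 = 244.02 ppm.
Deficit to target: 273 − 244.02 = 28.98 mg/L.
As CaCO₃: 28.98 mg/L × 530,000 L = 15,360 g; ÷ 100.1 = 153.4 mol Ca²⁺.
Mass: 153.4 × 111 = 17,030 g.

17.0 kg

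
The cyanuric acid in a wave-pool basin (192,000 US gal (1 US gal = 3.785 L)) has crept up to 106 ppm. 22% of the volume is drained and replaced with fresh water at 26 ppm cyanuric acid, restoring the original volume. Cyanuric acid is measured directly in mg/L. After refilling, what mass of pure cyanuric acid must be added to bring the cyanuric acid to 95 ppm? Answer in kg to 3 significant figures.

Volume: 192,000 US gal × 3.785 L/gal = 726,720 L.
After draining 22% and refilling: 106 × 0.78 + 26 × 0.22 = 88.4 ppm.
Deficit to target: 95 − 88.4 = 6.6 mg/L.
Mass: 6.6 mg/L × 726,720 L = 4796 g cyanuric acid.

4.80 kg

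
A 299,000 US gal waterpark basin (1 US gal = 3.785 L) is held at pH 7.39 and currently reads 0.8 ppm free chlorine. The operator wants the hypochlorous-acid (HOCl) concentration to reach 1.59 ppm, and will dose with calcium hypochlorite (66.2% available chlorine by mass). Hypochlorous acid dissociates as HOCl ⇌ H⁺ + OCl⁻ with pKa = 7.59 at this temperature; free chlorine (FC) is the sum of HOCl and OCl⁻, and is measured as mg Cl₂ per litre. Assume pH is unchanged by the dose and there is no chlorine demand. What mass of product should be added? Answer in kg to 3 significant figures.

3.07 kg

Volume: 299,000 US gal × 3.785 L/gal = 1,131,715 L.
[OCl⁻]/[HOCl] = 10^(pH − pKa) = 10^(7.39 − 7.59) = 0.631; fraction as HOCl = 1/(1 + 0.631) = 0.6131.
Free chlorine required for 1.59 ppm HOCl: 1.59 / 0.6131 = 2.593 ppm.
FC to add: 2.593 − 0.8 = 1.793 mg/L as Cl₂.
Cl₂ equivalent: 1.793 mg/L × 1,131,715 L = 2029 g.
Product at 66.2% available Cl: 2029 / 0.662 = 3066 g.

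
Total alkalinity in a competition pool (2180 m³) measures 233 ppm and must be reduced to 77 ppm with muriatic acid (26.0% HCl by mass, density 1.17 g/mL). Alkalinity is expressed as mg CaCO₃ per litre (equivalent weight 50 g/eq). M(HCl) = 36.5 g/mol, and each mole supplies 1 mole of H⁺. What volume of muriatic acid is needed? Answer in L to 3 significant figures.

Volume: 2180 m³ = 2,180,000 L.
Alkalinity to neutralize: (233 − 77) = 156 mg/L as CaCO₃ × 2,180,000 L = 340,100 g as CaCO₃.
Equivalents of H⁺ required: 340,100 ÷ 50 g/eq = 6802 eq = 6802 mol HCl.
Mass of HCl: 6802 × 36.5 = 248,300 g.
Mass of 26.0% solution: 248,300 / 0.26 = 954,800 g.
Volume: 954,800 g ÷ 1.17 g/mL = 816,100 mL.

816 L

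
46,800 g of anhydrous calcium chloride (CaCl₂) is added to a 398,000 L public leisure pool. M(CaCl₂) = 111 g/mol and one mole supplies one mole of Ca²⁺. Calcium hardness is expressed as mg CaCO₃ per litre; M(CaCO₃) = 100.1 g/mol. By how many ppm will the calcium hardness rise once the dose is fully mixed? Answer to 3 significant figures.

Moles of Ca²⁺: 46,800 g ÷ 111 g/mol = 421.6 mol.
As CaCO₃: 421.6 mol × 100.1 g/mol = 42,200 g.
Rise: 42,200 g / 398,000 L × 1000 = 106 mg/L.

106 ppm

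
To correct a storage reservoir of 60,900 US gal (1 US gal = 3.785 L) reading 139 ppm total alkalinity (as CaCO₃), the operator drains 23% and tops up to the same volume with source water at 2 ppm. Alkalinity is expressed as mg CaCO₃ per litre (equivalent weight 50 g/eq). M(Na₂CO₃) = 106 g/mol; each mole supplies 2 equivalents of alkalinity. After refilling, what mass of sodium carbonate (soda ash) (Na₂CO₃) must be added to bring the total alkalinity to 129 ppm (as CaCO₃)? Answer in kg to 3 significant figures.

5.26 kg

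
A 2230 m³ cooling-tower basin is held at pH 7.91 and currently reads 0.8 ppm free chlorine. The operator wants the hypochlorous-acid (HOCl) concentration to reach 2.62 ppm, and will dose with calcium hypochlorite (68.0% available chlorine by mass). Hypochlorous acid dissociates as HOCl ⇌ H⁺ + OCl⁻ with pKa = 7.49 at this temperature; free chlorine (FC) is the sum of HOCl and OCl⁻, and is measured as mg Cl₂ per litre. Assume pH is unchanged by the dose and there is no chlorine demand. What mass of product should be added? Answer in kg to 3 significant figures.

Volume: 2230 m³ = 2,230,000 L.
[OCl⁻]/[HOCl] = 10^(pH − pKa) = 10^(7.91 − 7.49) = 2.63; fraction as HOCl = 1/(1 + 2.63) = 0.2755.
Free chlorine required for 2.62 ppm HOCl: 2.62 / 0.2755 = 9.511 ppm.
FC to add: 9.511 − 0.8 = 8.711 mg/L as Cl₂.
Cl₂ equivalent: 8.711 mg/L × 2,230,000 L = 19,430 g.
Product at 68.0% available Cl: 19,430 / 0.68 = 28,570 g.

28.6 kg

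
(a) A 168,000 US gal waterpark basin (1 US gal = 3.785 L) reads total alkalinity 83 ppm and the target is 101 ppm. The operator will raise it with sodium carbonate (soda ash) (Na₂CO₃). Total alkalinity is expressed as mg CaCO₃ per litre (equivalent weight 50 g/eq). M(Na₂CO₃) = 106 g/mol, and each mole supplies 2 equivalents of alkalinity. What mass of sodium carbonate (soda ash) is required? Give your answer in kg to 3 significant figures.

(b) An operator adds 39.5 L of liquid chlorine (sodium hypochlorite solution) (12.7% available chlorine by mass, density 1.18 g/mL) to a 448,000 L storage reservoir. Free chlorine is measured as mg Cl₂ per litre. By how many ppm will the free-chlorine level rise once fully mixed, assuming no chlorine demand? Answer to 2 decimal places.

(a) 12.1 kg; (b) 13.21 ppm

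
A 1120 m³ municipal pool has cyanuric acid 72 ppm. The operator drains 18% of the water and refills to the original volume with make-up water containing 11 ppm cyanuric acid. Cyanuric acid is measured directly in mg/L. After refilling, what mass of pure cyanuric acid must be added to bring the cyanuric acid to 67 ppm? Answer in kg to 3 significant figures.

6.70 kg

Volume: 1120 m³ = 1,120,000 L.
After draining 18% and refilling: 72 × 0.82 + 11 × 0.18 = 61.02 ppm.
Deficit to target: 67 − 61.02 = 5.98 mg/L.
Mass: 5.98 mg/L × 1,120,000 L = 6698 g cyanuric acid.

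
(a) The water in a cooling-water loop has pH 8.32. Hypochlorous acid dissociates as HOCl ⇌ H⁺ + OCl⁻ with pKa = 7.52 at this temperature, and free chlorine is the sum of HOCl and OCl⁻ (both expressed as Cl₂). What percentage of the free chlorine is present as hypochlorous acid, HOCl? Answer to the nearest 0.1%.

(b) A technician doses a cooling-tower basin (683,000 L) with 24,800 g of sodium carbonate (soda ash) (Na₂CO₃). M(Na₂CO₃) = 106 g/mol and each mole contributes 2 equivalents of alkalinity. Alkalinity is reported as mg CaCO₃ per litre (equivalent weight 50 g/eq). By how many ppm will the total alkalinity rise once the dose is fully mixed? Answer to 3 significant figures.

(a) 13.7%; (b) 34.3 ppm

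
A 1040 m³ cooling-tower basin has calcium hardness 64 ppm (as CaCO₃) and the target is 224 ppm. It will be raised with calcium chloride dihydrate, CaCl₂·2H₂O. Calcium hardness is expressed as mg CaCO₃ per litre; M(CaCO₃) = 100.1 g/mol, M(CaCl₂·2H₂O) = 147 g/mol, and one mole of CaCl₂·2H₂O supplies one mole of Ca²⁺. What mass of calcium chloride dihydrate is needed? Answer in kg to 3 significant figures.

Volume: 1040 m³ = 1,040,000 L.
Hardness to add: (224 − 64) = 160 mg/L as CaCO₃ × 1,040,000 L = 166,400 g as CaCO₃.
Moles of Ca²⁺ (1 mol Ca²⁺ ≡ 1 mol CaCO₃): 166,400 / 100.1 g/mol = 1662 mol.
Mass of CaCl₂·2H₂O: 1662 × 147 = 244,400 g.

244 kg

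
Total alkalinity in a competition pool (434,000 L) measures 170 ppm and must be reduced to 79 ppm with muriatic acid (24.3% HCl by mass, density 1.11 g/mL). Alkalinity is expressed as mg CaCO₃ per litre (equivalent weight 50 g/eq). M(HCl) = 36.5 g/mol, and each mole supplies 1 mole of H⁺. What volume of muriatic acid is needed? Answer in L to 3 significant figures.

Alkalinity to neutralize: (170 − 79) = 91 mg/L as CaCO₃ × 434,000 L = 39,490 g as CaCO₃.
Equivalents of H⁺ required: 39,490 ÷ 50 g/eq = 789.9 eq = 789.9 mol HCl.
Mass of HCl: 789.9 × 36.5 = 28,830 g.
Mass of 24.3% solution: 28,830 / 0.243 = 118,600 g.
Volume: 118,600 g ÷ 1.11 g/mL = 106,900 mL.

107 L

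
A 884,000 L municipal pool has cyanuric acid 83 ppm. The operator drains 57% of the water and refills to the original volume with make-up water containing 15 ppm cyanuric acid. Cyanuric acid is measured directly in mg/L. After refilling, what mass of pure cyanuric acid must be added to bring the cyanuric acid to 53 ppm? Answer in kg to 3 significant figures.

After draining 57% and refilling: 83 × 0.43 + 15 × 0.57 = 44.24 ppm.
Deficit to target: 53 − 44.24 = 8.76 mg/L.
Mass: 8.76 mg/L × 884,000 L = 7744 g cyanuric acid.

7.74 kg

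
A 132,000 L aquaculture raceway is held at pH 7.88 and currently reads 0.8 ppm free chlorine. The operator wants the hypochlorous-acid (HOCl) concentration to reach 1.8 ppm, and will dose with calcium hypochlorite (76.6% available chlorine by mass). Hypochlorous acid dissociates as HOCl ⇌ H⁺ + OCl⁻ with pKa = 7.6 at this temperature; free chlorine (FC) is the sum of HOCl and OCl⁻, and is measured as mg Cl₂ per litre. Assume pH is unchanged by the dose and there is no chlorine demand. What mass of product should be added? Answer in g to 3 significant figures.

763 g

[OCl⁻]/[HOCl] = 10^(pH − pKa) = 10^(7.88 − 7.6) = 1.905; fraction as HOCl = 1/(1 + 1.905) = 0.3442.
Free chlorine required for 1.8 ppm HOCl: 1.8 / 0.3442 = 5.23 ppm.
FC to add: 5.23 − 0.8 = 4.43 mg/L as Cl₂.
Cl₂ equivalent: 4.43 mg/L × 132,000 L = 584.7 g.
Product at 76.6% available Cl: 584.7 / 0.766 = 763.4 g.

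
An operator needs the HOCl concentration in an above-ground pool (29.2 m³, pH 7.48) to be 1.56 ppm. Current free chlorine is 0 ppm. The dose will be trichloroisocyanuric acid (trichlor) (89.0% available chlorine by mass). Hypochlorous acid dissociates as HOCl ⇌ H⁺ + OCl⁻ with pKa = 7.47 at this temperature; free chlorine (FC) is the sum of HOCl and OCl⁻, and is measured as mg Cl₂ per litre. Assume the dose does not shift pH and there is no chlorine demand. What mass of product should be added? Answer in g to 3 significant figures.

104 g

Volume: 29.2 m³ = 29,200 L.
[OCl⁻]/[HOCl] = 10^(pH − pKa) = 10^(7.48 − 7.47) = 1.023; fraction as HOCl = 1/(1 + 1.023) = 0.4942.
Free chlorine required for 1.56 ppm HOCl: 1.56 / 0.4942 = 3.156 ppm.
FC to add: 3.156 − 0 = 3.156 mg/L as Cl₂.
Cl₂ equivalent: 3.156 mg/L × 29,200 L = 92.17 g.
Product at 89.0% available Cl: 92.17 / 0.89 = 103.6 g.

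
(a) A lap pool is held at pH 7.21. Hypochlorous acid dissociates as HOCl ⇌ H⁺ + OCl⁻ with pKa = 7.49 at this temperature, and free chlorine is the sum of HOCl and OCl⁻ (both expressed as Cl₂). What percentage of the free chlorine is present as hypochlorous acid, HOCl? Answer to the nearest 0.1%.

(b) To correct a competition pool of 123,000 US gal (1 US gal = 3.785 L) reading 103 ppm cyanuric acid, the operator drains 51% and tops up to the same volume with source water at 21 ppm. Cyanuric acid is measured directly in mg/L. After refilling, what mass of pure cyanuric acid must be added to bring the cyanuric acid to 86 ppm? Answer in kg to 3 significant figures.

(a) 65.6%; (b) 11.6 kg

(a) [OCl⁻]/[HOCl] = 10^(pH − pKa) = 10^(7.21 − 7.49) = 10^-0.28 = 0.5248.
(a) Fraction as HOCl = 1 / (1 + 0.5248) = 0.6558.

(b) Volume: 123,000 US gal × 3.785 L/gal = 465,555 L.
(b) After draining 51% and refilling: 103 × 0.49 + 21 × 0.51 = 61.18 ppm.
(b) Deficit to target: 86 − 61.18 = 24.82 mg/L.
(b) Mass: 24.82 mg/L × 465,555 L = 11,560 g cyanuric acid.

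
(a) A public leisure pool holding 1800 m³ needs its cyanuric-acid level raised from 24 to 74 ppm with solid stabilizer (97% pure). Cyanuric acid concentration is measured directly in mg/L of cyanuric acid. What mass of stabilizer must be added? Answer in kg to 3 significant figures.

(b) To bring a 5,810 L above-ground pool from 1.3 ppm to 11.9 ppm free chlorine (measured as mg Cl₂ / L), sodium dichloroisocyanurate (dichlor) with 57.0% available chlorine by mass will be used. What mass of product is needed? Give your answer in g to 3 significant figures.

(a) 92.8 kg; (b) 108 g

(a) Volume: 1800 m³ = 1,800,000 L.
(a) CYA to add: (74 − 24) = 50 mg/L × 1,800,000 L = 90,000 g cyanuric acid.
(a) At 97% purity: 90,000 / 0.97 = 92,780 g product.

(b) Chlorine deficit: 11.9 − 1.3 = 10.6 ppm = 10.6 mg/L as Cl₂.
(b) Cl₂ equivalent needed: 10.6 mg/L × 5,810 L = 61,590 mg = 61.59 g.
(b) Product at 57.0% available chlorine: 61.59 / 0.57 = 108 g.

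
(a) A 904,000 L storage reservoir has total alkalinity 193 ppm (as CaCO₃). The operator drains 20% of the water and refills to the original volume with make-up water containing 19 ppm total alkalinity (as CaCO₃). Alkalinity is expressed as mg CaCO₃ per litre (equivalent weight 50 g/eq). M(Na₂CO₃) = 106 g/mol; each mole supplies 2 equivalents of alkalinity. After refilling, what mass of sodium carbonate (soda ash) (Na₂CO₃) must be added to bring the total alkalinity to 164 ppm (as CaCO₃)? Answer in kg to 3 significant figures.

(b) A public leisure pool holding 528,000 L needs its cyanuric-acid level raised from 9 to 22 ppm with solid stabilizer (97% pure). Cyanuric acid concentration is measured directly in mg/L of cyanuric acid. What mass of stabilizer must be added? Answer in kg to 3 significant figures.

(a) 5.56 kg; (b) 7.08 kg

(a) After draining 20% and refilling: 193 × 0.80 + 19 × 0.20 = 158.2 ppm.
(a) Deficit to target: 164 − 158.2 = 5.8 mg/L.
(a) As CaCO₃: 5.8 mg/L × 904,000 L = 5243 g; ÷ 50 g/eq ÷ 2 = 52.43 mol Na₂CO₃.
(a) Mass: 52.43 × 106 = 5558 g.

(b) CYA to add: (22 − 9) = 13 mg/L × 528,000 L = 6864 g cyanuric acid.
(b) At 97% purity: 6864 / 0.97 = 7076 g product.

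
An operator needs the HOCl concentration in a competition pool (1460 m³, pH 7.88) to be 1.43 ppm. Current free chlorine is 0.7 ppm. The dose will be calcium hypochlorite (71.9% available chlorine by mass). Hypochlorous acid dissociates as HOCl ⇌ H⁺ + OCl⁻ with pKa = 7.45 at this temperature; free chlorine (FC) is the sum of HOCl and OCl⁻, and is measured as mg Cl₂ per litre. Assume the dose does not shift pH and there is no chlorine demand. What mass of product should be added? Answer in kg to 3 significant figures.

9.30 kg

Volume: 1460 m³ = 1,460,000 L.
[OCl⁻]/[HOCl] = 10^(pH − pKa) = 10^(7.88 − 7.45) = 2.692; fraction as HOCl = 1/(1 + 2.692) = 0.2709.
Free chlorine required for 1.43 ppm HOCl: 1.43 / 0.2709 = 5.279 ppm.
FC to add: 5.279 − 0.7 = 4.579 mg/L as Cl₂.
Cl₂ equivalent: 4.579 mg/L × 1,460,000 L = 6685 g.
Product at 71.9% available Cl: 6685 / 0.719 = 9298 g.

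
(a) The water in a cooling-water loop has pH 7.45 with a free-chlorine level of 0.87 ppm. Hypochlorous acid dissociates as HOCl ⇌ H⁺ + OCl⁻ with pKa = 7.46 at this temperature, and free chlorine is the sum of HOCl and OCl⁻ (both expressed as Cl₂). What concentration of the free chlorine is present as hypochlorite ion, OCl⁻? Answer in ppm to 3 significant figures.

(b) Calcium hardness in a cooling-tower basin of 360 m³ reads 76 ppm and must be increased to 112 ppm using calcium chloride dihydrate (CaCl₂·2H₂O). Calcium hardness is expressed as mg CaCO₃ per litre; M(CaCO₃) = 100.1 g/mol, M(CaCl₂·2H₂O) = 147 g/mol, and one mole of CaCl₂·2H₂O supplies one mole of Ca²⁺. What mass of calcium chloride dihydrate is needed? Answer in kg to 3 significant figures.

(a) 0.430 ppm; (b) 19.0 kg

(a) [OCl⁻]/[HOCl] = 10^(pH − pKa) = 10^(7.45 − 7.46) = 10^-0.01 = 0.9772.
(a) Fraction as HOCl = 1 / (1 + 0.9772) = 0.5058.
(a) OCl⁻ = (1 − 0.5058) × 0.87 ppm = 0.43 ppm.

(b) Volume: 360 m³ = 360,000 L.
(b) Hardness to add: (112 − 76) = 36 mg/L as CaCO₃ × 360,000 L = 12,960 g as CaCO₃.
(b) Moles of Ca²⁺ (1 mol Ca²⁺ ≡ 1 mol CaCO₃): 12,960 / 100.1 g/mol = 129.5 mol.
(b) Mass of CaCl₂·2H₂O: 129.5 × 147 = 19,030 g.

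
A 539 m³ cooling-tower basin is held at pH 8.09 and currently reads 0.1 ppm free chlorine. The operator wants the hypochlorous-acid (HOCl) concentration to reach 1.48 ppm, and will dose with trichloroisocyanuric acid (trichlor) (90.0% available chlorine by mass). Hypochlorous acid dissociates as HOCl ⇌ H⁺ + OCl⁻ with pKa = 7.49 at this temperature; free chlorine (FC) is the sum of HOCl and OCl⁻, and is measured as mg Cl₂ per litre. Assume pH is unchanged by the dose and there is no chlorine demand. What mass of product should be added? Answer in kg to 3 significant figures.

4.36 kg

Volume: 539 m³ = 539,000 L.
[OCl⁻]/[HOCl] = 10^(pH − pKa) = 10^(8.09 − 7.49) = 3.981; fraction as HOCl = 1/(1 + 3.981) = 0.2008.
Free chlorine required for 1.48 ppm HOCl: 1.48 / 0.2008 = 7.372 ppm.
FC to add: 7.372 − 0.1 = 7.272 mg/L as Cl₂.
Cl₂ equivalent: 7.272 mg/L × 539,000 L = 3920 g.
Product at 90.0% available Cl: 3920 / 0.9 = 4355 g.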